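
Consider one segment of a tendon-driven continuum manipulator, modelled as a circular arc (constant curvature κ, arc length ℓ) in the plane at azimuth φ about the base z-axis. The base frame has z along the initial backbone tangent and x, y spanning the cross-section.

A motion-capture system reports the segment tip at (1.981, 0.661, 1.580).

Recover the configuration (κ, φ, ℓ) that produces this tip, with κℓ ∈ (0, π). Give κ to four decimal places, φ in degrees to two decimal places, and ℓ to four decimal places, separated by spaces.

0.6091 18.45 3.0312

ρ = √(x²+y²) = √(1.981² + 0.661²) = 2.08837
φ = atan2(y, x) mod 360° = atan2(0.661, 1.981) = 18.4523°
|p|² = ρ² + z² = 2.08837² + 1.580² = 6.85768
κ = 2ρ / |p|² = 2×2.08837 / 6.85768 = 0.60906
θ = 2·atan2(ρ, z) = 2·atan2(2.08837, 1.580) = 1.84621 rad
ℓ = θ/κ = 1.84621/0.60906 = 3.03124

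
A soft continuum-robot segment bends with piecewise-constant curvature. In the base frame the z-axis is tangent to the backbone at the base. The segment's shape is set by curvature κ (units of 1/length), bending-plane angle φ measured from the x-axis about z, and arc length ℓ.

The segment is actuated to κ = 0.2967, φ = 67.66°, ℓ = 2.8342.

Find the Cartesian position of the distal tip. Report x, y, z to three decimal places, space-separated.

θ = κ·ℓ = 0.2967 × 2.8342 = 0.84091 rad
ρ = (1 − cos θ)/κ = (1 − 0.66679)/0.2967 = 1.12306
z = sin θ / κ = 0.74525/0.2967 = 2.51179
x = ρ cos φ = 1.12306 × cos(67.66°) = 0.42688
y = ρ sin φ = 1.12306 × sin(67.66°) = 1.03877

0.427 1.039 2.512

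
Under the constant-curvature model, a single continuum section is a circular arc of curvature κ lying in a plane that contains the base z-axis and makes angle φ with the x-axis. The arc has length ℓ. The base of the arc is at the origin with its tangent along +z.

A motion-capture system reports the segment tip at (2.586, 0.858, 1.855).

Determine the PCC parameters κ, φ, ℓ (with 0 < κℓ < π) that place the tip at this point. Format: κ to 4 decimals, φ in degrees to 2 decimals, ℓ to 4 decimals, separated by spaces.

ρ = √(x²+y²) = √(2.586² + 0.858²) = 2.72462
φ = atan2(y, x) mod 360° = atan2(0.858, 2.586) = 18.3551°
|p|² = ρ² + z² = 2.72462² + 1.855² = 10.86458
κ = 2ρ / |p|² = 2×2.72462 / 10.86458 = 0.50156
θ = 2·atan2(ρ, z) = 2·atan2(2.72462, 1.855) = 1.94611 rad
ℓ = θ/κ = 1.94611/0.50156 = 3.88011

0.5016 18.36 3.8801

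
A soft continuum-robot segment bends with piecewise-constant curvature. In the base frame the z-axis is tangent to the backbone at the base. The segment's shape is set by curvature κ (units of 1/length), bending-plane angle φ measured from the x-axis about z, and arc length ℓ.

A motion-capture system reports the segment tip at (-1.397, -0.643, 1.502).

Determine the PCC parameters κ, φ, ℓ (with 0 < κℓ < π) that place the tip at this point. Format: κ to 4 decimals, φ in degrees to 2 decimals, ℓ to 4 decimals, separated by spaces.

0.6656 204.72 2.3955

ρ = √(x²+y²) = √(-1.397² + -0.643²) = 1.53787
φ = atan2(y, x) mod 360° = atan2(-0.643, -1.397) = 204.7153°
|p|² = ρ² + z² = 1.53787² + 1.502² = 4.62106
κ = 2ρ / |p|² = 2×1.53787 / 4.62106 = 0.66559
θ = 2·atan2(ρ, z) = 2·atan2(1.53787, 1.502) = 1.59440 rad
ℓ = θ/κ = 1.59440/0.66559 = 2.39545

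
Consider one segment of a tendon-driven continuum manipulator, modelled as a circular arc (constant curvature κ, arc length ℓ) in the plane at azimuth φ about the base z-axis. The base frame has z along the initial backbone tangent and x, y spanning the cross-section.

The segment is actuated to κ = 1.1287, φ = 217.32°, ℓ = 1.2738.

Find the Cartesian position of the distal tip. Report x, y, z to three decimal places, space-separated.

-0.611 -0.466 0.878

θ = κ·ℓ = 1.1287 × 1.2738 = 1.43774 rad
ρ = (1 − cos θ)/κ = (1 − 0.13267)/1.1287 = 0.76844
z = sin θ / κ = 0.99116/1.1287 = 0.87814
x = ρ cos φ = 0.76844 × cos(217.32°) = -0.61111
y = ρ sin φ = 0.76844 × sin(217.32°) = -0.46588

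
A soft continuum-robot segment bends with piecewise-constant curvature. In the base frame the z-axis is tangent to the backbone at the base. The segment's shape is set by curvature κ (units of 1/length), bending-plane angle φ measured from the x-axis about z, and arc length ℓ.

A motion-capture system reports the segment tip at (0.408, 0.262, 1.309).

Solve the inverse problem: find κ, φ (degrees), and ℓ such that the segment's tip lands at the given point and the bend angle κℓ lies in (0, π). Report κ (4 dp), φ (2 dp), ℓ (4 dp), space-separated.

ρ = √(x²+y²) = √(0.408² + 0.262²) = 0.48488
φ = atan2(y, x) mod 360° = atan2(0.262, 0.408) = 32.7068°
|p|² = ρ² + z² = 0.48488² + 1.309² = 1.94859
κ = 2ρ / |p|² = 2×0.48488 / 1.94859 = 0.49767
θ = 2·atan2(ρ, z) = 2·atan2(0.48488, 1.309) = 0.70950 rad
ℓ = θ/κ = 0.70950/0.49767 = 1.42563

0.4977 32.71 1.4256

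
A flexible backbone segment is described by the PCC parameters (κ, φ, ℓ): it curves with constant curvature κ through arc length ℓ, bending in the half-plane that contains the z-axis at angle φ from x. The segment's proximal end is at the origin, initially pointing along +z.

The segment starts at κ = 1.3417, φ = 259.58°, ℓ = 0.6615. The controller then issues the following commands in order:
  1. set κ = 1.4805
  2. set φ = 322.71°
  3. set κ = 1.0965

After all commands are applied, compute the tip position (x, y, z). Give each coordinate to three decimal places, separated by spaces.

initial: κ=1.3417, φ=259.58°, ℓ=0.6615
cmd 1: set κ=1.4805 → (κ,φ,ℓ)=(1.4805,259.58°,0.6615) → tip=(-0.0540,-0.2939,0.5607)
cmd 2: set φ=322.71° → (κ,φ,ℓ)=(1.4805,322.71°,0.6615) → tip=(0.2378,-0.1811,0.5607)
cmd 3: set κ=1.0965 → (κ,φ,ℓ)=(1.0965,322.71°,0.6615) → tip=(0.1826,-0.1391,0.6050)

0.183 -0.139 0.605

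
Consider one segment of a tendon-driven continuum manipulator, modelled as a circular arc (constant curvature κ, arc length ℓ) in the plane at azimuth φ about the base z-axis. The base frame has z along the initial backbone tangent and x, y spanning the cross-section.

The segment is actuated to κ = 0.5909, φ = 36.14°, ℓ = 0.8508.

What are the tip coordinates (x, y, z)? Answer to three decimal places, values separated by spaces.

0.169 0.123 0.815

θ = κ·ℓ = 0.5909 × 0.8508 = 0.50274 rad
ρ = (1 − cos θ)/κ = (1 − 0.87627)/0.5909 = 0.20940
z = sin θ / κ = 0.48183/0.5909 = 0.81541
x = ρ cos φ = 0.20940 × cos(36.14°) = 0.16911
y = ρ sin φ = 0.20940 × sin(36.14°) = 0.12349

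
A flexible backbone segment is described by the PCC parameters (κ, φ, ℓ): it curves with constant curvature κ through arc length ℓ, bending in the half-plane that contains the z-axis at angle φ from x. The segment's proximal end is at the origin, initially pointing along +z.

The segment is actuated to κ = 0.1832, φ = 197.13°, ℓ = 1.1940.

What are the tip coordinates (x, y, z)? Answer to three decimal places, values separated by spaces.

-0.124 -0.038 1.185

θ = κ·ℓ = 0.1832 × 1.1940 = 0.21874 rad
ρ = (1 − cos θ)/κ = (1 − 0.97617)/0.1832 = 0.13007
z = sin θ / κ = 0.21700/0.1832 = 1.18450
x = ρ cos φ = 0.13007 × cos(197.13°) = -0.12430
y = ρ sin φ = 0.13007 × sin(197.13°) = -0.03831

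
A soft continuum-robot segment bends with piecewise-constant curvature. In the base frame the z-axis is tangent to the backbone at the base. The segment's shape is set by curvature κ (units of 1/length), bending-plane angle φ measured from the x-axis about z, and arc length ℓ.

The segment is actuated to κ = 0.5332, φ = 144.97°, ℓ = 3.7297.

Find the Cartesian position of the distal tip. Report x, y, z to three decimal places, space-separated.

θ = κ·ℓ = 0.5332 × 3.7297 = 1.98868 rad
ρ = (1 − cos θ)/κ = (1 − -0.40582)/0.5332 = 2.63658
z = sin θ / κ = 0.91395/0.5332 = 1.71409
x = ρ cos φ = 2.63658 × cos(144.97°) = -2.15897
y = ρ sin φ = 2.63658 × sin(144.97°) = 1.51341

-2.159 1.513 1.714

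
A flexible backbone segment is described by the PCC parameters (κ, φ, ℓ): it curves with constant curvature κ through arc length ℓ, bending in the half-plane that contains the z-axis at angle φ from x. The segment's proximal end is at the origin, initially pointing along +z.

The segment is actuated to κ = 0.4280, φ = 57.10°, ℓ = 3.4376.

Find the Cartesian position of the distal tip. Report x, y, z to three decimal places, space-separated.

θ = κ·ℓ = 0.4280 × 3.4376 = 1.47129 rad
ρ = (1 − cos θ)/κ = (1 − 0.09934)/0.4280 = 2.10435
z = sin θ / κ = 0.99505/0.4280 = 2.32489
x = ρ cos φ = 2.10435 × cos(57.10°) = 1.14303
y = ρ sin φ = 2.10435 × sin(57.10°) = 1.76685

1.143 1.767 2.325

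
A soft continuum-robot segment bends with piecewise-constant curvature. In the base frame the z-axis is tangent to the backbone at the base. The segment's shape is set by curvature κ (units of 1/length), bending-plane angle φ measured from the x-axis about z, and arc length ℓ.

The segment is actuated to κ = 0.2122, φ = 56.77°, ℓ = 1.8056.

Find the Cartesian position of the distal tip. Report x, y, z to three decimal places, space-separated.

θ = κ·ℓ = 0.2122 × 1.8056 = 0.38315 rad
ρ = (1 − cos θ)/κ = (1 − 0.92749)/0.2122 = 0.34170
z = sin θ / κ = 0.37384/0.2122 = 1.76175
x = ρ cos φ = 0.34170 × cos(56.77°) = 0.18725
y = ρ sin φ = 0.34170 × sin(56.77°) = 0.28582

0.187 0.286 1.762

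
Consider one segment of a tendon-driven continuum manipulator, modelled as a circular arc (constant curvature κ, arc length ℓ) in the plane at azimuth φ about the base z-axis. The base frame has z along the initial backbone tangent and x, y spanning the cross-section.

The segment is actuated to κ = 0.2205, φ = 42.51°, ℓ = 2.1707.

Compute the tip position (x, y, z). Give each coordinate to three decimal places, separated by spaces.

0.376 0.344 2.089

θ = κ·ℓ = 0.2205 × 2.1707 = 0.47864 rad
ρ = (1 − cos θ)/κ = (1 − 0.88762)/0.2205 = 0.50965
z = sin θ / κ = 0.46057/0.2205 = 2.08876
x = ρ cos φ = 0.50965 × cos(42.51°) = 0.37569
y = ρ sin φ = 0.50965 × sin(42.51°) = 0.34438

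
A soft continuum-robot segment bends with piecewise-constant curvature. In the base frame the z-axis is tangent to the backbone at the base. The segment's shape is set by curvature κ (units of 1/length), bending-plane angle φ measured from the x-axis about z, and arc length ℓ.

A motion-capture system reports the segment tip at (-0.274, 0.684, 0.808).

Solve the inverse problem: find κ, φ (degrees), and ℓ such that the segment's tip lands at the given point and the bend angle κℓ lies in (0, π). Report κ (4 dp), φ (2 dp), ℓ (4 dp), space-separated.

ρ = √(x²+y²) = √(-0.274² + 0.684²) = 0.73684
φ = atan2(y, x) mod 360° = atan2(0.684, -0.274) = 111.8303°
|p|² = ρ² + z² = 0.73684² + 0.808² = 1.19580
κ = 2ρ / |p|² = 2×0.73684 / 1.19580 = 1.23238
θ = 2·atan2(ρ, z) = 2·atan2(0.73684, 0.808) = 1.47873 rad
ℓ = θ/κ = 1.47873/1.23238 = 1.19990

1.2324 111.83 1.1999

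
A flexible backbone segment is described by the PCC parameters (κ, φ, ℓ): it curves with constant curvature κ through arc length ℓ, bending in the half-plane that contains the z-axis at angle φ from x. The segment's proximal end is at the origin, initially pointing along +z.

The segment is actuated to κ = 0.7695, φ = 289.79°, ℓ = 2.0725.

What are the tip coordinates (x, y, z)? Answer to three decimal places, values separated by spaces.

0.451 -1.252 1.299

θ = κ·ℓ = 0.7695 × 2.0725 = 1.59479 rad
ρ = (1 − cos θ)/κ = (1 − -0.02399)/0.7695 = 1.33072
z = sin θ / κ = 0.99971/0.7695 = 1.29917
x = ρ cos φ = 1.33072 × cos(289.79°) = 0.45055
y = ρ sin φ = 1.33072 × sin(289.79°) = -1.25213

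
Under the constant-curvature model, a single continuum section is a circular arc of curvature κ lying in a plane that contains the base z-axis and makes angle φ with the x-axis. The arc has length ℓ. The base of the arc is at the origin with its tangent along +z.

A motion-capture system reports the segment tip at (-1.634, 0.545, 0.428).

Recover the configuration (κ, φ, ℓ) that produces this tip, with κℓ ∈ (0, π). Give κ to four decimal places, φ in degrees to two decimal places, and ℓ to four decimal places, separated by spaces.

ρ = √(x²+y²) = √(-1.634² + 0.545²) = 1.72249
φ = atan2(y, x) mod 360° = atan2(0.545, -1.634) = 161.5545°
|p|² = ρ² + z² = 1.72249² + 0.428² = 3.15016
κ = 2ρ / |p|² = 2×1.72249 / 3.15016 = 1.09359
θ = 2·atan2(ρ, z) = 2·atan2(1.72249, 0.428) = 2.65450 rad
ℓ = θ/κ = 2.65450/1.09359 = 2.42733

1.0936 161.55 2.4273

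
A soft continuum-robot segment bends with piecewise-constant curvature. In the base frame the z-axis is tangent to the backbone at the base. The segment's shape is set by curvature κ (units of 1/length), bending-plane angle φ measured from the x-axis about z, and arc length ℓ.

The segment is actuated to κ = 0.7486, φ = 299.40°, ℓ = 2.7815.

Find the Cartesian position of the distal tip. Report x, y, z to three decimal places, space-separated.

θ = κ·ℓ = 0.7486 × 2.7815 = 2.08223 rad
ρ = (1 − cos θ)/κ = (1 − -0.48943)/0.7486 = 1.98962
z = sin θ / κ = 0.87204/0.7486 = 1.16490
x = ρ cos φ = 1.98962 × cos(299.40°) = 0.97671
y = ρ sin φ = 1.98962 × sin(299.40°) = -1.73338

0.977 -1.733 1.165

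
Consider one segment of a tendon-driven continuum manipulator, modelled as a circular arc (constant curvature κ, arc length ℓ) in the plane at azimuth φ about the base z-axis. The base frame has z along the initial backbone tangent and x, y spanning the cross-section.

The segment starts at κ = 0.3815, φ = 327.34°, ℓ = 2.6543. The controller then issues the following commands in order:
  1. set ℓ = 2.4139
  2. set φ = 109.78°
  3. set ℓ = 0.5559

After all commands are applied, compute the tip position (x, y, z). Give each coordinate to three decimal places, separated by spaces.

-0.020 0.055 0.552

initial: κ=0.3815, φ=327.34°, ℓ=2.6543
cmd 1: set ℓ=2.4139 → (κ,φ,ℓ)=(0.3815,327.34°,2.4139) → tip=(0.8715,-0.5586,2.0869)
cmd 2: set φ=109.78° → (κ,φ,ℓ)=(0.3815,109.78°,2.4139) → tip=(-0.3503,0.9740,2.0869)
cmd 3: set ℓ=0.5559 → (κ,φ,ℓ)=(0.3815,109.78°,0.5559) → tip=(-0.0199,0.0553,0.5517)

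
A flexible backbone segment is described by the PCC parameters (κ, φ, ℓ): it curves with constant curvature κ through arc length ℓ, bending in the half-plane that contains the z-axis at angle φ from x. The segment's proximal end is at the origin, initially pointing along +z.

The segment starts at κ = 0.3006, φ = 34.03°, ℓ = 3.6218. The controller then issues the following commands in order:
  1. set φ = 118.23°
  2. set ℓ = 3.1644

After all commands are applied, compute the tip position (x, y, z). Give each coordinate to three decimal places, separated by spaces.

initial: κ=0.3006, φ=34.03°, ℓ=3.6218
cmd 1: set φ=118.23° → (κ,φ,ℓ)=(0.3006,118.23°,3.6218) → tip=(-0.8440,1.5721,2.9475)
cmd 2: set ℓ=3.1644 → (κ,φ,ℓ)=(0.3006,118.23°,3.1644) → tip=(-0.6598,1.2290,2.7083)

-0.660 1.229 2.708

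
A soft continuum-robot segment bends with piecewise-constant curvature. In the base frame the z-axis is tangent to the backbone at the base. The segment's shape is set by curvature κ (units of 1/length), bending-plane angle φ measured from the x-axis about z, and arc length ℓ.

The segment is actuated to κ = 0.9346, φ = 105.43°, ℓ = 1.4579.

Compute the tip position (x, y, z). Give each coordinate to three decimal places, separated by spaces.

-0.226 0.818 1.047

θ = κ·ℓ = 0.9346 × 1.4579 = 1.36255 rad
ρ = (1 − cos θ)/κ = (1 − 0.20674)/0.9346 = 0.84877
z = sin θ / κ = 0.97840/0.9346 = 1.04686
x = ρ cos φ = 0.84877 × cos(105.43°) = -0.22582
y = ρ sin φ = 0.84877 × sin(105.43°) = 0.81818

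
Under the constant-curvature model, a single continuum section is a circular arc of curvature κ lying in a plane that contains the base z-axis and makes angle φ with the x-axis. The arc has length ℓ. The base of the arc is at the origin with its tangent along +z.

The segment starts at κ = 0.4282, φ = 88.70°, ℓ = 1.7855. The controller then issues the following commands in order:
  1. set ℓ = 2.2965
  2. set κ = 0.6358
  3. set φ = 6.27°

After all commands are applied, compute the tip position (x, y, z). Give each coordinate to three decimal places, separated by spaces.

initial: κ=0.4282, φ=88.70°, ℓ=1.7855
cmd 1: set ℓ=2.2965 → (κ,φ,ℓ)=(0.4282,88.70°,2.2965) → tip=(0.0236,1.0408,1.9439)
cmd 2: set κ=0.6358 → (κ,φ,ℓ)=(0.6358,88.70°,2.2965) → tip=(0.0317,1.3987,1.5632)
cmd 3: set φ=6.27° → (κ,φ,ℓ)=(0.6358,6.27°,2.2965) → tip=(1.3907,0.1528,1.5632)

1.391 0.153 1.563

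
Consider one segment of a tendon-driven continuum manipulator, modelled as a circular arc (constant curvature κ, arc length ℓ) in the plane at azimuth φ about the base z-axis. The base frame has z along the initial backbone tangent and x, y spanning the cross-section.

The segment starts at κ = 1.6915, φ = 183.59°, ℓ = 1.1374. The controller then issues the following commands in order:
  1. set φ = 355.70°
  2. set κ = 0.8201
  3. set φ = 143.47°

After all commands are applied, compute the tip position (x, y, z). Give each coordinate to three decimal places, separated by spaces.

initial: κ=1.6915, φ=183.59°, ℓ=1.1374
cmd 1: set φ=355.70° → (κ,φ,ℓ)=(1.6915,355.70°,1.1374) → tip=(0.7934,-0.0597,0.5547)
cmd 2: set κ=0.8201 → (κ,φ,ℓ)=(0.8201,355.70°,1.1374) → tip=(0.4917,-0.0370,0.9795)
cmd 3: set φ=143.47° → (κ,φ,ℓ)=(0.8201,143.47°,1.1374) → tip=(-0.3962,0.2935,0.9795)

-0.396 0.294 0.979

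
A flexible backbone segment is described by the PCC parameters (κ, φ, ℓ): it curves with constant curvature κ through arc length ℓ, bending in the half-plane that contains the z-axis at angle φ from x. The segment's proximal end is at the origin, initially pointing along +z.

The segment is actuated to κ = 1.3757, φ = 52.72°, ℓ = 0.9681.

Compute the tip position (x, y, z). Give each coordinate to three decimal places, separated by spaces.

0.336 0.441 0.706

θ = κ·ℓ = 1.3757 × 0.9681 = 1.33182 rad
ρ = (1 − cos θ)/κ = (1 − 0.23671)/1.3757 = 0.55484
z = sin θ / κ = 0.97158/1.3757 = 0.70624
x = ρ cos φ = 0.55484 × cos(52.72°) = 0.33607
y = ρ sin φ = 0.55484 × sin(52.72°) = 0.44147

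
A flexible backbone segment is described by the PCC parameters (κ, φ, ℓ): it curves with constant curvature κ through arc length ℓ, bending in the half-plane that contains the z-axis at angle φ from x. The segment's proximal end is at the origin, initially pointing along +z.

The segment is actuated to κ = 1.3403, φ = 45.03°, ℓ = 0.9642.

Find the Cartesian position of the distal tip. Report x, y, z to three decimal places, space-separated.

0.382 0.383 0.717

θ = κ·ℓ = 1.3403 × 0.9642 = 1.29232 rad
ρ = (1 − cos θ)/κ = (1 − 0.27489)/1.3403 = 0.54100
z = sin θ / κ = 0.96147/1.3403 = 0.71736
x = ρ cos φ = 0.54100 × cos(45.03°) = 0.38235
y = ρ sin φ = 0.54100 × sin(45.03°) = 0.38275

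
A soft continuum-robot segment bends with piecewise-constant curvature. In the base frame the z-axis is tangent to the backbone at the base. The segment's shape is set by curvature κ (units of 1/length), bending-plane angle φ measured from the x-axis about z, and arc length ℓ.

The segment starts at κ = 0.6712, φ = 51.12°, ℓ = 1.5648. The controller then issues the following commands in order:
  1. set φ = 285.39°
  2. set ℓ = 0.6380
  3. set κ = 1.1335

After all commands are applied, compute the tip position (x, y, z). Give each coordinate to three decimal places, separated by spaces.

initial: κ=0.6712, φ=51.12°, ℓ=1.5648
cmd 1: set φ=285.39° → (κ,φ,ℓ)=(0.6712,285.39°,1.5648) → tip=(0.1988,-0.7221,1.2926)
cmd 2: set ℓ=0.6380 → (κ,φ,ℓ)=(0.6712,285.39°,0.6380) → tip=(0.0357,-0.1297,0.6187)
cmd 3: set κ=1.1335 → (κ,φ,ℓ)=(1.1335,285.39°,0.6380) → tip=(0.0586,-0.2129,0.5838)

0.059 -0.213 0.584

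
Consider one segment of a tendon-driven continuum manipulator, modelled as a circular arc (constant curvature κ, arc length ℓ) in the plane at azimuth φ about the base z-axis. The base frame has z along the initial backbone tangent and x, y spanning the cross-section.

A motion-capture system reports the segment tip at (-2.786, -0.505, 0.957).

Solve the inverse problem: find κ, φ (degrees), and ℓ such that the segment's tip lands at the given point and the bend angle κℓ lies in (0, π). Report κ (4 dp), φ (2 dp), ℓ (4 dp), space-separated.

ρ = √(x²+y²) = √(-2.786² + -0.505²) = 2.83140
φ = atan2(y, x) mod 360° = atan2(-0.505, -2.786) = 190.2741°
|p|² = ρ² + z² = 2.83140² + 0.957² = 8.93267
κ = 2ρ / |p|² = 2×2.83140 / 8.93267 = 0.63394
θ = 2·atan2(ρ, z) = 2·atan2(2.83140, 0.957) = 2.48971 rad
ℓ = θ/κ = 2.48971/0.63394 = 3.92735

0.6339 190.27 3.9273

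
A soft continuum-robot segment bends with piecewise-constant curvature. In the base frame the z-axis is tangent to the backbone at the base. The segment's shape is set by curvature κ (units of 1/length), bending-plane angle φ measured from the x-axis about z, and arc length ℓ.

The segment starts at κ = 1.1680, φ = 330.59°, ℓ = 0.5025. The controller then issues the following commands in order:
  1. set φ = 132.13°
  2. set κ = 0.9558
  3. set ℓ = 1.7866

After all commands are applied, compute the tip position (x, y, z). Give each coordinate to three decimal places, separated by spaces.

initial: κ=1.1680, φ=330.59°, ℓ=0.5025
cmd 1: set φ=132.13° → (κ,φ,ℓ)=(1.1680,132.13°,0.5025) → tip=(-0.0961,0.1063,0.4741)
cmd 2: set κ=0.9558 → (κ,φ,ℓ)=(0.9558,132.13°,0.5025) → tip=(-0.0794,0.0878,0.4834)
cmd 3: set ℓ=1.7866 → (κ,φ,ℓ)=(0.9558,132.13°,1.7866) → tip=(-0.7976,0.8818,1.0365)

-0.798 0.882 1.036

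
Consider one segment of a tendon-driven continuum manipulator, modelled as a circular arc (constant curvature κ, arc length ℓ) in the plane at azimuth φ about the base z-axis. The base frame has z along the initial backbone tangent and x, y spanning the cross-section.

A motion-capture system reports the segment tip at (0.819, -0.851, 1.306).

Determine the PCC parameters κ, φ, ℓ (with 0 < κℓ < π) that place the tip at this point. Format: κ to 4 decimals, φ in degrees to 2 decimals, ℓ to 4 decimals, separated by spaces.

ρ = √(x²+y²) = √(0.819² + -0.851²) = 1.18109
φ = atan2(y, x) mod 360° = atan2(-0.851, 0.819) = 313.9023°
|p|² = ρ² + z² = 1.18109² + 1.306² = 3.10060
κ = 2ρ / |p|² = 2×1.18109 / 3.10060 = 0.76184
θ = 2·atan2(ρ, z) = 2·atan2(1.18109, 1.306) = 1.47043 rad
ℓ = θ/κ = 1.47043/0.76184 = 1.93009

0.7618 313.90 1.9301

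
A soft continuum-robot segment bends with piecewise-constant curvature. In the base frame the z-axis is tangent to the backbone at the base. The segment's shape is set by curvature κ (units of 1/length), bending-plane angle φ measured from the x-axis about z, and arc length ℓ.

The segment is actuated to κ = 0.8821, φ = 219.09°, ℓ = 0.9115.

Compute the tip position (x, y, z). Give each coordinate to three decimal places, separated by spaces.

θ = κ·ℓ = 0.8821 × 0.9115 = 0.80403 rad
ρ = (1 − cos θ)/κ = (1 − 0.69381)/0.8821 = 0.34712
z = sin θ / κ = 0.72016/0.8821 = 0.81642
x = ρ cos φ = 0.34712 × cos(219.09°) = -0.26942
y = ρ sin φ = 0.34712 × sin(219.09°) = -0.21887

-0.269 -0.219 0.816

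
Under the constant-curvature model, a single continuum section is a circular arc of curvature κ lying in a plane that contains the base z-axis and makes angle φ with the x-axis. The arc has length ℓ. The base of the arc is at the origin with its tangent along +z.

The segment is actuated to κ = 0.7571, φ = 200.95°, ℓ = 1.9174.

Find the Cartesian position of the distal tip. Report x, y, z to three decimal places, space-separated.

θ = κ·ℓ = 0.7571 × 1.9174 = 1.45166 rad
ρ = (1 − cos θ)/κ = (1 − 0.11885)/0.7571 = 1.16385
z = sin θ / κ = 0.99291/0.7571 = 1.31147
x = ρ cos φ = 1.16385 × cos(200.95°) = -1.08691
y = ρ sin φ = 1.16385 × sin(200.95°) = -0.41614

-1.087 -0.416 1.311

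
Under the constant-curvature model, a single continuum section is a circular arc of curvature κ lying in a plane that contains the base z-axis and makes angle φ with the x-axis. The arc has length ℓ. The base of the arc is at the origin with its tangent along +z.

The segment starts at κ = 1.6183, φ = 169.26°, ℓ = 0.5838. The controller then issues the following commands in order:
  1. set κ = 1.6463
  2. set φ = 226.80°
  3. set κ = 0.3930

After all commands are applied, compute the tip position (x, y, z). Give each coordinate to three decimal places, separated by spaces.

-0.046 -0.049 0.579

initial: κ=1.6183, φ=169.26°, ℓ=0.5838
cmd 1: set κ=1.6463 → (κ,φ,ℓ)=(1.6463,169.26°,0.5838) → tip=(-0.2551,0.0484,0.4980)
cmd 2: set φ=226.80° → (κ,φ,ℓ)=(1.6463,226.80°,0.5838) → tip=(-0.1777,-0.1892,0.4980)
cmd 3: set κ=0.3930 → (κ,φ,ℓ)=(0.3930,226.80°,0.5838) → tip=(-0.0456,-0.0486,0.5787)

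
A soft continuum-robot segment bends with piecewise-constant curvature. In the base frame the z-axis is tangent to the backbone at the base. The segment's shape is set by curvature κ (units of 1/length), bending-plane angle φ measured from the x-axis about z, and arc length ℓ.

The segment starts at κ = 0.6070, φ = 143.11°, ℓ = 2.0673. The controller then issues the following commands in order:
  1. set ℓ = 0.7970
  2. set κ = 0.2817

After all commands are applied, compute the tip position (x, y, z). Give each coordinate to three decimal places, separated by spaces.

-0.071 0.053 0.790

initial: κ=0.6070, φ=143.11°, ℓ=2.0673
cmd 1: set ℓ=0.7970 → (κ,φ,ℓ)=(0.6070,143.11°,0.7970) → tip=(-0.1512,0.1135,0.7663)
cmd 2: set κ=0.2817 → (κ,φ,ℓ)=(0.2817,143.11°,0.7970) → tip=(-0.0713,0.0535,0.7903)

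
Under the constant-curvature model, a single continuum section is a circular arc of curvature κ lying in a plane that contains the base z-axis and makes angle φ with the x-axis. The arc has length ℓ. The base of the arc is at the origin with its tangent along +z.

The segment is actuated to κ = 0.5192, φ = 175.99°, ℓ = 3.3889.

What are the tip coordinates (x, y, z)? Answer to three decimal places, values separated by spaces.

θ = κ·ℓ = 0.5192 × 3.3889 = 1.75952 rad
ρ = (1 − cos θ)/κ = (1 − -0.18760)/0.5192 = 2.28737
z = sin θ / κ = 0.98225/0.5192 = 1.89184
x = ρ cos φ = 2.28737 × cos(175.99°) = -2.28177
y = ρ sin φ = 2.28737 × sin(175.99°) = 0.15996

-2.282 0.160 1.892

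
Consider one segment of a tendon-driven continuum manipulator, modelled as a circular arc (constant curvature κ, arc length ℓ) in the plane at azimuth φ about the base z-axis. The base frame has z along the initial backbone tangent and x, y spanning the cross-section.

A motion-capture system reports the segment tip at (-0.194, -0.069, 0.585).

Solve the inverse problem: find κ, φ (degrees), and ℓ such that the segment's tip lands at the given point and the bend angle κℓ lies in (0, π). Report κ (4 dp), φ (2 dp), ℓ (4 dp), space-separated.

1.0707 199.58 0.6322

ρ = √(x²+y²) = √(-0.194² + -0.069²) = 0.20591
φ = atan2(y, x) mod 360° = atan2(-0.069, -0.194) = 199.5790°
|p|² = ρ² + z² = 0.20591² + 0.585² = 0.38462
κ = 2ρ / |p|² = 2×0.20591 / 0.38462 = 1.07069
θ = 2·atan2(ρ, z) = 2·atan2(0.20591, 0.585) = 0.67687 rad
ℓ = θ/κ = 0.67687/1.07069 = 0.63218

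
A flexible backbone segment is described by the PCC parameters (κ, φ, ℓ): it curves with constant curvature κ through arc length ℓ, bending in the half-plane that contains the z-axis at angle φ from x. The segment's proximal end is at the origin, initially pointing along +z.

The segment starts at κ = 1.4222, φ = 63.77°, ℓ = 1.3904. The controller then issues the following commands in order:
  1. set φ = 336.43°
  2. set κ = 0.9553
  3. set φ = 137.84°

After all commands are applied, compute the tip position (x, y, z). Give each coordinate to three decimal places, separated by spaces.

initial: κ=1.4222, φ=63.77°, ℓ=1.3904
cmd 1: set φ=336.43° → (κ,φ,ℓ)=(1.4222,336.43°,1.3904) → tip=(0.8994,-0.3924,0.6458)
cmd 2: set κ=0.9553 → (κ,φ,ℓ)=(0.9553,336.43°,1.3904) → tip=(0.7290,-0.3180,1.0162)
cmd 3: set φ=137.84° → (κ,φ,ℓ)=(0.9553,137.84°,1.3904) → tip=(-0.5896,0.5339,1.0162)

-0.590 0.534 1.016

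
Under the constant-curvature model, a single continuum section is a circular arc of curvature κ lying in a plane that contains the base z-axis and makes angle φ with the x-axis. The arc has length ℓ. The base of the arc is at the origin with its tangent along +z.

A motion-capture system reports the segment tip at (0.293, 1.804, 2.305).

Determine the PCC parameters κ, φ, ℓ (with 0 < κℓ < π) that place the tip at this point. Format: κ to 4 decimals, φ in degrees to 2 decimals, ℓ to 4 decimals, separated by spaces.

0.4224 80.77 3.1741

ρ = √(x²+y²) = √(0.293² + 1.804²) = 1.82764
φ = atan2(y, x) mod 360° = atan2(1.804, 0.293) = 80.7748°
|p|² = ρ² + z² = 1.82764² + 2.305² = 8.65329
κ = 2ρ / |p|² = 2×1.82764 / 8.65329 = 0.42241
θ = 2·atan2(ρ, z) = 2·atan2(1.82764, 2.305) = 1.34080 rad
ℓ = θ/κ = 1.34080/0.42241 = 3.17412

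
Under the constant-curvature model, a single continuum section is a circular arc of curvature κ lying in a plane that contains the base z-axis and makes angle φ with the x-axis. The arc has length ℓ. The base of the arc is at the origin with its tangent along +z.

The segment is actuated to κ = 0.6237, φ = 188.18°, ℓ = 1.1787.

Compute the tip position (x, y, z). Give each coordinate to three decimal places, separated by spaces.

θ = κ·ℓ = 0.6237 × 1.1787 = 0.73516 rad
ρ = (1 − cos θ)/κ = (1 − 0.74173)/0.6237 = 0.41410
z = sin θ / κ = 0.67070/0.6237 = 1.07536
x = ρ cos φ = 0.41410 × cos(188.18°) = -0.40989
y = ρ sin φ = 0.41410 × sin(188.18°) = -0.05892

-0.410 -0.059 1.075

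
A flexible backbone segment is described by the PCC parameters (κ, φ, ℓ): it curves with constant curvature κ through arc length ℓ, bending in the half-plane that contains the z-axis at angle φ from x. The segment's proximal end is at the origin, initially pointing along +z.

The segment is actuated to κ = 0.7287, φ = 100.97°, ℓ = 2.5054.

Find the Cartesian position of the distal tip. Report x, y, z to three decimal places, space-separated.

θ = κ·ℓ = 0.7287 × 2.5054 = 1.82568 rad
ρ = (1 − cos θ)/κ = (1 − -0.25214)/0.7287 = 1.71832
z = sin θ / κ = 0.96769/0.7287 = 1.32797
x = ρ cos φ = 1.71832 × cos(100.97°) = -0.32699
y = ρ sin φ = 1.71832 × sin(100.97°) = 1.68692

-0.327 1.687 1.328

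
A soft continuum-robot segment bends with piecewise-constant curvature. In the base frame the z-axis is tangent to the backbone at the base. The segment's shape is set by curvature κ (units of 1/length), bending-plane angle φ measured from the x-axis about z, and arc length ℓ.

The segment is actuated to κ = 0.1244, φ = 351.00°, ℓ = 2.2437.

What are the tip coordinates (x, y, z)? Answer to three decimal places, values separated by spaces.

θ = κ·ℓ = 0.1244 × 2.2437 = 0.27912 rad
ρ = (1 − cos θ)/κ = (1 − 0.96130)/0.1244 = 0.31110
z = sin θ / κ = 0.27551/0.1244 = 2.21468
x = ρ cos φ = 0.31110 × cos(351.00°) = 0.30727
y = ρ sin φ = 0.31110 × sin(351.00°) = -0.04867

0.307 -0.049 2.215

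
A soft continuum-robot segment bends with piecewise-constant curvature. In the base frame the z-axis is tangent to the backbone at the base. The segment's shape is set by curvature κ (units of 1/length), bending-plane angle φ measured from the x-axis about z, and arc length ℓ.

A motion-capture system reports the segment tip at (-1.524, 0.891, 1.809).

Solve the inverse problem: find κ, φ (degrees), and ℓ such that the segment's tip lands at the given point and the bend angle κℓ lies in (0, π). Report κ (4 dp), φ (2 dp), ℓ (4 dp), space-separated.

ρ = √(x²+y²) = √(-1.524² + 0.891²) = 1.76535
φ = atan2(y, x) mod 360° = atan2(0.891, -1.524) = 149.6875°
|p|² = ρ² + z² = 1.76535² + 1.809² = 6.38894
κ = 2ρ / |p|² = 2×1.76535 / 6.38894 = 0.55263
θ = 2·atan2(ρ, z) = 2·atan2(1.76535, 1.809) = 1.54637 rad
ℓ = θ/κ = 1.54637/0.55263 = 2.79822

0.5526 149.69 2.7982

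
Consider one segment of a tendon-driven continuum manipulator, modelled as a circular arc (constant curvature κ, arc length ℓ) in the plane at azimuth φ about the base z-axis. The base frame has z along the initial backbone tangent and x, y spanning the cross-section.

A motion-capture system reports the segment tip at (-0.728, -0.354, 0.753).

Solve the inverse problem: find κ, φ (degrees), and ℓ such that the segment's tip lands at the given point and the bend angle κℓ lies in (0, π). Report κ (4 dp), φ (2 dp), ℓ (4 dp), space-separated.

ρ = √(x²+y²) = √(-0.728² + -0.354²) = 0.80951
φ = atan2(y, x) mod 360° = atan2(-0.354, -0.728) = 205.9320°
|p|² = ρ² + z² = 0.80951² + 0.753² = 1.22231
κ = 2ρ / |p|² = 2×0.80951 / 1.22231 = 1.32455
θ = 2·atan2(ρ, z) = 2·atan2(0.80951, 0.753) = 1.64309 rad
ℓ = θ/κ = 1.64309/1.32455 = 1.24049

1.3246 205.93 1.2405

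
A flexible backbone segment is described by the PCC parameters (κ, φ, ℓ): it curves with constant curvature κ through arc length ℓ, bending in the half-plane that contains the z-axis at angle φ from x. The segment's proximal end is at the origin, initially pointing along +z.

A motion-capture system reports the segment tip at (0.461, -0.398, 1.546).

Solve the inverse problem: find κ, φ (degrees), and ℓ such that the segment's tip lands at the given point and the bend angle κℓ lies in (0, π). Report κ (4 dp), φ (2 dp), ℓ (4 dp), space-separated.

ρ = √(x²+y²) = √(0.461² + -0.398²) = 0.60904
φ = atan2(y, x) mod 360° = atan2(-0.398, 0.461) = 319.1946°
|p|² = ρ² + z² = 0.60904² + 1.546² = 2.76104
κ = 2ρ / |p|² = 2×0.60904 / 2.76104 = 0.44116
θ = 2·atan2(ρ, z) = 2·atan2(0.60904, 1.546) = 0.75055 rad
ℓ = θ/κ = 0.75055/0.44116 = 1.70129

0.4412 319.19 1.7013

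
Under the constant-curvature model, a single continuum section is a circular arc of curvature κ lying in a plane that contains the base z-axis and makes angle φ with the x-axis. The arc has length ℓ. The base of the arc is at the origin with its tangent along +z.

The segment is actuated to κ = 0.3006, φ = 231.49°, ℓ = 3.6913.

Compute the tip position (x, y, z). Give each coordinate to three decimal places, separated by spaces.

-1.150 -1.445 2.979

θ = κ·ℓ = 0.3006 × 3.6913 = 1.10960 rad
ρ = (1 − cos θ)/κ = (1 − 0.44502)/0.3006 = 1.84626
z = sin θ / κ = 0.89552/0.3006 = 2.97912
x = ρ cos φ = 1.84626 × cos(231.49°) = -1.14957
y = ρ sin φ = 1.84626 × sin(231.49°) = -1.44469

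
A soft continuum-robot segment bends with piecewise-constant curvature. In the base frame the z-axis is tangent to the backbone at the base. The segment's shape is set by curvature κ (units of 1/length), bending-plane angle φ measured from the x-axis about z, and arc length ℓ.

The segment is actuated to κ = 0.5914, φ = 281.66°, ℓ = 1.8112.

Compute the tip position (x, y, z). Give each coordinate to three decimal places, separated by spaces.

0.178 -0.863 1.484

θ = κ·ℓ = 0.5914 × 1.8112 = 1.07114 rad
ρ = (1 − cos θ)/κ = (1 − 0.47912)/0.5914 = 0.88076
z = sin θ / κ = 0.87775/0.5914 = 1.48419
x = ρ cos φ = 0.88076 × cos(281.66°) = 0.17800
y = ρ sin φ = 0.88076 × sin(281.66°) = -0.86258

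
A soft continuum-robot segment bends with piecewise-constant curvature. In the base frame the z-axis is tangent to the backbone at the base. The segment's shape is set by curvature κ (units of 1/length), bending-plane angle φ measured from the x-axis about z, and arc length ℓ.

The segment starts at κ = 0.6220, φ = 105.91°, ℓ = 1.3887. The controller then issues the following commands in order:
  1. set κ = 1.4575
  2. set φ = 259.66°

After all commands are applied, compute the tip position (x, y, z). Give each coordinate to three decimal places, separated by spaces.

initial: κ=0.6220, φ=105.91°, ℓ=1.3887
cmd 1: set κ=1.4575 → (κ,φ,ℓ)=(1.4575,105.91°,1.3887) → tip=(-0.2704,0.9487,0.6168)
cmd 2: set φ=259.66° → (κ,φ,ℓ)=(1.4575,259.66°,1.3887) → tip=(-0.1771,-0.9705,0.6168)

-0.177 -0.971 0.617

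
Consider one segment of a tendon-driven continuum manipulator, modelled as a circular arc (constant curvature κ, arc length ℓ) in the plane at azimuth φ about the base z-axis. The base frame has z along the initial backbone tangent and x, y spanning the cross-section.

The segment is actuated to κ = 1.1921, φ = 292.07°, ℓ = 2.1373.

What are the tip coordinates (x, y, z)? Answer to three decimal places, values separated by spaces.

0.576 -1.422 0.469

θ = κ·ℓ = 1.1921 × 2.1373 = 2.54788 rad
ρ = (1 − cos θ)/κ = (1 − -0.82887)/1.1921 = 1.53416
z = sin θ / κ = 0.55945/1.1921 = 0.46929
x = ρ cos φ = 1.53416 × cos(292.07°) = 0.57644
y = ρ sin φ = 1.53416 × sin(292.07°) = -1.42174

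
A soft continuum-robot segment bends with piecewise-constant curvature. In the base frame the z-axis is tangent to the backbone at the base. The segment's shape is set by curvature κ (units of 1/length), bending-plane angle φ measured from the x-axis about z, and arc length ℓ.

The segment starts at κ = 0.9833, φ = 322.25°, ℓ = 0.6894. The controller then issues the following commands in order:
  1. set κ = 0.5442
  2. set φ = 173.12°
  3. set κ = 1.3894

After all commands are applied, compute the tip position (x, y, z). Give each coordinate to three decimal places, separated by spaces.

-0.303 0.037 0.589

initial: κ=0.9833, φ=322.25°, ℓ=0.6894
cmd 1: set κ=0.5442 → (κ,φ,ℓ)=(0.5442,322.25°,0.6894) → tip=(0.1011,-0.0782,0.6733)
cmd 2: set φ=173.12° → (κ,φ,ℓ)=(0.5442,173.12°,0.6894) → tip=(-0.1269,0.0153,0.6733)
cmd 3: set κ=1.3894 → (κ,φ,ℓ)=(1.3894,173.12°,0.6894) → tip=(-0.3035,0.0366,0.5887)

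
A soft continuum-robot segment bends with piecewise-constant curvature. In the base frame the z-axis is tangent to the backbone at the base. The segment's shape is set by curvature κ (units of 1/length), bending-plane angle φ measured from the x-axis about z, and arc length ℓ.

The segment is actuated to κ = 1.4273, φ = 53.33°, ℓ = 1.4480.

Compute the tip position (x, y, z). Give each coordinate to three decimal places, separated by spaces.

θ = κ·ℓ = 1.4273 × 1.4480 = 2.06673 rad
ρ = (1 − cos θ)/κ = (1 − -0.47585)/1.4273 = 1.03402
z = sin θ / κ = 0.87952/1.4273 = 0.61622
x = ρ cos φ = 1.03402 × cos(53.33°) = 0.61752
y = ρ sin φ = 1.03402 × sin(53.33°) = 0.82937

0.618 0.829 0.616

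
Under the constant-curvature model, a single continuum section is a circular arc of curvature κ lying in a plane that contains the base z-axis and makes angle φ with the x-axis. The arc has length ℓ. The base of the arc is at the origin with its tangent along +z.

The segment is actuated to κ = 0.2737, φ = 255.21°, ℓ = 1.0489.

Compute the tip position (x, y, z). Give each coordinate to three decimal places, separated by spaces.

-0.038 -0.145 1.035

θ = κ·ℓ = 0.2737 × 1.0489 = 0.28708 rad
ρ = (1 − cos θ)/κ = (1 − 0.95907)/0.2737 = 0.14953
z = sin θ / κ = 0.28316/0.2737 = 1.03455
x = ρ cos φ = 0.14953 × cos(255.21°) = -0.03817
y = ρ sin φ = 0.14953 × sin(255.21°) = -0.14458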